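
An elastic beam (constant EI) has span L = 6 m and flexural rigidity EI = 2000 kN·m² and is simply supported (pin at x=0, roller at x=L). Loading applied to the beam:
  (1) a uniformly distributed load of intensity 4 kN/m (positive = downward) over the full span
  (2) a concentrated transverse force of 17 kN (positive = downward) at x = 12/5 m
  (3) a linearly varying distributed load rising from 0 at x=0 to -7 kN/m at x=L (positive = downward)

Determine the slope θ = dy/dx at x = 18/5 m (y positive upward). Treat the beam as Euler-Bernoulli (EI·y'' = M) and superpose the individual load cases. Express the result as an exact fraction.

Load 1 — uniform load w=4 kN/m over full span:
  θ_1 = -w(L³-6Lx²+4x³)/(24EI) = -4·(6³-6·6·(18/5)²+4·(18/5)³)/(24·2000) = 333/62500 rad
Load 2 — point force P=17 kN at a=12/5 m (b=L-a=18/5):
  θ_2 = -Pa(2L²-6Lx+3x²+a²)/(6LEI)  [x>a] = -17·(12/5)·(2·6²-6·6·(18/5)+3·(18/5)²+(12/5)²)/(6·6·2000) = 459/62500 rad
Load 3 — triangular load w₀=-7 kN/m (0→w₀ over full span):
  θ_3 = -w₀(7L⁴-30L²x²+15x⁴)/(360LEI) = -(-7)·(7·6⁴-30·6²·(18/5)²+15·(18/5)⁴)/(360·6·2000) = -609/156250 rad
Superposition: θ = Σ θ_i = 1371/156250 rad ≈ 0.008774 rad

θ(18/5) = 1371/156250 rad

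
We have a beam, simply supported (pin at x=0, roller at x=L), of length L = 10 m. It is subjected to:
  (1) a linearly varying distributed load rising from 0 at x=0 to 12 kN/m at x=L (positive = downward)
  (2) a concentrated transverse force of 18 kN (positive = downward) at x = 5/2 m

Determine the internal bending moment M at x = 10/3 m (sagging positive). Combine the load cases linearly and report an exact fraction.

Load 1 — triangular load w₀=12 kN/m (0→w₀ over full span):
  M_1 = w₀Lx/6 - w₀x³/(6L) = 12·10·(10/3)/6 - 12·(10/3)³/(6·10) = 1600/27 kN·m
Load 2 — point force P=18 kN at a=5/2 m (b=L-a=15/2):
  M_2 = Pa(L-x)/L  [x>a] = 18·(5/2)·(10-(10/3))/10 = 30 kN·m
Superposition: M = Σ M_i = 2410/27 kN·m ≈ 89.259259 kN·m

M(10/3) = 2410/27 kN·m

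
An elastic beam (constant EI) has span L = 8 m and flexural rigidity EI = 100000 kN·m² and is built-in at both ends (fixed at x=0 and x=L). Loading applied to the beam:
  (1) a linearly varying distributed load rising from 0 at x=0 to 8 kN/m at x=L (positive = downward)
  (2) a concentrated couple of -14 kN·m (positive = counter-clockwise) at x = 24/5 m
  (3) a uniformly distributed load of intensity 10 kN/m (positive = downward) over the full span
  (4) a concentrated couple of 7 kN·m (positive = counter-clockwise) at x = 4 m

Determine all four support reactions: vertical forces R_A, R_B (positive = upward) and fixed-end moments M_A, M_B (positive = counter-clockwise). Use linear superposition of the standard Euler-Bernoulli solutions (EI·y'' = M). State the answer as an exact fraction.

Load 1 — triangular load w₀=8 kN/m (0→w₀ over full span):
  R_A = 3w₀L/20 = 3·8·8/20 = 48/5 kN
  M_A = w₀L²/30 = 8·8²/30 = 256/15 kN·m
  R_B = 7w₀L/20 = 7·8·8/20 = 112/5 kN
  M_B = -w₀L²/20 = -8·8²/20 = -128/5 kN·m
Load 2 — applied couple M₀=-14 kN·m at a=24/5 m (b=L-a=16/5):
  R_A = 6M₀ab/L³ = 6·(-14)·(24/5)·(16/5)/8³ = -63/25 kN
  M_A = M₀b(2a-b)/L² = (-14)·(16/5)·(2·(24/5)-(16/5))/8² = -112/25 kN·m
  R_B = -6M₀ab/L³ = -6·(-14)·(24/5)·(16/5)/8³ = 63/25 kN
  M_B = M₀a(2b-a)/L² = (-14)·(24/5)·(2·(16/5)-(24/5))/8² = -42/25 kN·m
Load 3 — uniform load w=10 kN/m over full span:
  R_A = wL/2 = 10·8/2 = 40 kN
  M_A = wL²/12 = 10·8²/12 = 160/3 kN·m
  R_B = wL/2 = 10·8/2 = 40 kN
  M_B = -wL²/12 = -10·8²/12 = -160/3 kN·m
Load 4 — applied couple M₀=7 kN·m at a=4 m (b=L-a=4):
  R_A = 6M₀ab/L³ = 6·7·4·4/8³ = 21/16 kN
  M_A = M₀b(2a-b)/L² = 7·4·(2·4-4)/8² = 7/4 kN·m
  R_B = -6M₀ab/L³ = -6·7·4·4/8³ = -21/16 kN
  M_B = M₀a(2b-a)/L² = 7·4·(2·4-4)/8² = 7/4 kN·m
Superposition: R_A = 19357/400 kN, M_A = 6767/100 kN·m, R_B = 25443/400 kN, M_B = -23659/300 kN·m

R_A = 19357/400 kN, M_A = 6767/100 kN·m, R_B = 25443/400 kN, M_B = -23659/300 kN·m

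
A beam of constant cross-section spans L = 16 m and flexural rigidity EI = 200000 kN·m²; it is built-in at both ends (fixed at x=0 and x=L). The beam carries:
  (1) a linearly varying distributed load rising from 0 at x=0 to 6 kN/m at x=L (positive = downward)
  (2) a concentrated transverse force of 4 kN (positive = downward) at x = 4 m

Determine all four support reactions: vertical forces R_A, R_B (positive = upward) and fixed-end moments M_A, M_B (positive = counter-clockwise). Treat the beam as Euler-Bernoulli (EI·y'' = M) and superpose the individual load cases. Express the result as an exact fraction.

R_A = 711/40 kN, M_A = 301/5 kN·m, R_B = 1369/40 kN, M_B = -399/5 kN·m

Load 1 — triangular load w₀=6 kN/m (0→w₀ over full span):
  R_A = 3w₀L/20 = 3·6·16/20 = 72/5 kN
  M_A = w₀L²/30 = 6·16²/30 = 256/5 kN·m
  R_B = 7w₀L/20 = 7·6·16/20 = 168/5 kN
  M_B = -w₀L²/20 = -6·16²/20 = -384/5 kN·m
Load 2 — point force P=4 kN at a=4 m (b=L-a=12):
  R_A = Pb²(3a+b)/L³ = 4·12²·(3·4+12)/16³ = 27/8 kN
  M_A = Pab²/L² = 4·4·12²/16² = 9 kN·m
  R_B = Pa²(a+3b)/L³ = 4·4²·(4+3·12)/16³ = 5/8 kN
  M_B = -Pa²b/L² = -4·4²·12/16² = -3 kN·m
Superposition: R_A = 711/40 kN, M_A = 301/5 kN·m, R_B = 1369/40 kN, M_B = -399/5 kN·m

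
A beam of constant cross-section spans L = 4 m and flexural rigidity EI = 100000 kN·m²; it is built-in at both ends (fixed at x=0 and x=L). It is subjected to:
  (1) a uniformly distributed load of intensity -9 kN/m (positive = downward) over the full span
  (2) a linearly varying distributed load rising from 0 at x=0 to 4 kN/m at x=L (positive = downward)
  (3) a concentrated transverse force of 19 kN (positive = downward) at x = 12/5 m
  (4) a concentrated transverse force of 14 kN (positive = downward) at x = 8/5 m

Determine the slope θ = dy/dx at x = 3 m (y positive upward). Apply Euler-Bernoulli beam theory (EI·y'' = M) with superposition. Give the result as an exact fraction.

Load 1 — uniform load w=-9 kN/m over full span:
  θ_1 = -wx(L-x)(L-2x)/(12EI) = -(-9)·3·(4-3)·(4-2·3)/(12·100000) = -9/200000 rad
Load 2 — triangular load w₀=4 kN/m (0→w₀ over full span):
  θ_2 = -w₀(2x(L-x)(L-2x)(x+2L)+x²(L-x)²)/(120LEI) = -4·(2·3·(4-3)·(4-2·3)·(3+2·4)+3²·(4-3)²)/(120·4·100000) = 41/4000000 rad
Load 3 — point force P=19 kN at a=12/5 m (b=L-a=8/5):
  θ_3 = Pa²(L-x)(2bL-(3b+a)(L-x))/(2L³EI)  [x>a] = 19·(12/5)²·(4-3)·(2·(8/5)·4-(3·(8/5)+(12/5))·(4-3))/(2·4³·100000) = 1197/25000000 rad
Load 4 — point force P=14 kN at a=8/5 m (b=L-a=12/5):
  θ_4 = Pa²(L-x)(2bL-(3b+a)(L-x))/(2L³EI)  [x>a] = 14·(8/5)²·(4-3)·(2·(12/5)·4-(3·(12/5)+(8/5))·(4-3))/(2·4³·100000) = 91/3125000 rad
Superposition: θ = Σ θ_i = 169/4000000 rad ≈ 0.000042 rad

θ(3) = 169/4000000 rad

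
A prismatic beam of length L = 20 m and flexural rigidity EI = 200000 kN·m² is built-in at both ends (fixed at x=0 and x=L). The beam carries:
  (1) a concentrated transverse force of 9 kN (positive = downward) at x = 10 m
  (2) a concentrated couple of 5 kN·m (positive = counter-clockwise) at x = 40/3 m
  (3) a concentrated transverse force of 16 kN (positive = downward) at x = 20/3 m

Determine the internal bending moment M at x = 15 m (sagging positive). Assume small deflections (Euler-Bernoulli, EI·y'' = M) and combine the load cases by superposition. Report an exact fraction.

M(15) = -125/27 kN·m

Load 1 — point force P=9 kN at a=10 m (b=L-a=10):
  M_1 = Pa²(a+3b)(L-x)/L³ - Pa²b/L²  [x>a] = 9·10²·(10+3·10)·(20-15)/20³ - 9·10²·10/20² = 0 kN·m
Load 2 — applied couple M₀=5 kN·m at a=40/3 m (b=L-a=20/3):
  M_2 = R_Ax - M_A - M₀  [x>a] with R_A=1/3, M_A=5/3 = (1/3)·15 - (5/3) - 5 = -5/3 kN·m
Load 3 — point force P=16 kN at a=20/3 m (b=L-a=40/3):
  M_3 = Pa²(a+3b)(L-x)/L³ - Pa²b/L²  [x>a] = 16·(20/3)²·((20/3)+3·(40/3))·(20-15)/20³ - 16·(20/3)²·(40/3)/20² = -80/27 kN·m
Superposition: M = Σ M_i = -125/27 kN·m ≈ -4.629630 kN·m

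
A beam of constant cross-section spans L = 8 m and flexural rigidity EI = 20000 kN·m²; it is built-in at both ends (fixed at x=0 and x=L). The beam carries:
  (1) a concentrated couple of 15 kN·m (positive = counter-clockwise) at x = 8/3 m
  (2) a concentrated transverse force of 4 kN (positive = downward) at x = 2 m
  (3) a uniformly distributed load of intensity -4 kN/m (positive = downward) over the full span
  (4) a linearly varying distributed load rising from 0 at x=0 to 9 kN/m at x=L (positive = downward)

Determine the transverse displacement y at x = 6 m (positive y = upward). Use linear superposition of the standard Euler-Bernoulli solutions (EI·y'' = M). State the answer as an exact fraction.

Load 1 — applied couple M₀=15 kN·m at a=8/3 m (b=L-a=16/3):
  y_1 = (R_Ax³/6 - M_Ax²/2 - M₀(x-a)²/2)/EI  [x>a] with R_A=5/2, M_A=0 = ((5/2)·6³/6 - 0·6²/2 - 15·(6-(8/3))²/2)/20000 = 1/3000 m
Load 2 — point force P=4 kN at a=2 m (b=L-a=6):
  y_2 = -Pa²(L-x)²(3bL-(3b+a)(L-x))/(6L³EI)  [x>a] = -4·2²·(8-6)²·(3·6·8-(3·6+2)·(8-6))/(6·8³·20000) = -13/120000 m
Load 3 — uniform load w=-4 kN/m over full span:
  y_3 = -wx²(L-x)²/(24EI) = -(-4)·6²·(8-6)²/(24·20000) = 3/2500 m
Load 4 — triangular load w₀=9 kN/m (0→w₀ over full span):
  y_4 = -w₀x²(L-x)²(x+2L)/(120LEI) = -9·6²·(8-6)²·(6+2·8)/(120·8·20000) = -297/200000 m
Superposition: y = Σ y_i = -3/50000 m ≈ -0.000060 m

y(6) = -3/50000 m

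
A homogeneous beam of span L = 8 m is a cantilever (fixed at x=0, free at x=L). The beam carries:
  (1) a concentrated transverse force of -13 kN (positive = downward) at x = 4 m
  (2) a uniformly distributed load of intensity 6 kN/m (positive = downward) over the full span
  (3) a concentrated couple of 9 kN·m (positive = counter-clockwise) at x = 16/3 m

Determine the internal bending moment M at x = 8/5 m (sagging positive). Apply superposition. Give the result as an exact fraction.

M(8/5) = -2067/25 kN·m

Load 1 — point force P=-13 kN at a=4 m (b=L-a=4):
  M_1 = -P(a-x)  [x≤a] = -(-13)·(4-(8/5)) = 156/5 kN·m
Load 2 — uniform load w=6 kN/m over full span:
  M_2 = -w(L-x)²/2 = -6·(8-(8/5))²/2 = -3072/25 kN·m
Load 3 — applied couple M₀=9 kN·m at a=16/3 m (b=L-a=8/3):
  M_3 = M₀  [x≤a] = 9 = 9 kN·m
Superposition: M = Σ M_i = -2067/25 kN·m ≈ -82.680000 kN·m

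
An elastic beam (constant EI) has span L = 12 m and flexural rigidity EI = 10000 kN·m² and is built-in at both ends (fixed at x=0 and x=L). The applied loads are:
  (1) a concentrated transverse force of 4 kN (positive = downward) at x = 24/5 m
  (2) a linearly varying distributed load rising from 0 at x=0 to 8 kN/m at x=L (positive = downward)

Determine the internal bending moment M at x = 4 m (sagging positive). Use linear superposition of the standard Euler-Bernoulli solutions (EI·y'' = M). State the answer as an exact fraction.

M(4) = 17488/1125 kN·m

Load 1 — point force P=4 kN at a=24/5 m (b=L-a=36/5):
  M_1 = Pb²(3a+b)x/L³ - Pab²/L²  [x≤a] = 4·(36/5)²·(3·(24/5)+(36/5))·4/12³ - 4·(24/5)·(36/5)²/12² = 432/125 kN·m
Load 2 — triangular load w₀=8 kN/m (0→w₀ over full span):
  M_2 = 3w₀Lx/20 - w₀L²/30 - w₀x³/(6L) = 3·8·12·4/20 - 8·12²/30 - 8·4³/(6·12) = 544/45 kN·m
Superposition: M = Σ M_i = 17488/1125 kN·m ≈ 15.544889 kN·m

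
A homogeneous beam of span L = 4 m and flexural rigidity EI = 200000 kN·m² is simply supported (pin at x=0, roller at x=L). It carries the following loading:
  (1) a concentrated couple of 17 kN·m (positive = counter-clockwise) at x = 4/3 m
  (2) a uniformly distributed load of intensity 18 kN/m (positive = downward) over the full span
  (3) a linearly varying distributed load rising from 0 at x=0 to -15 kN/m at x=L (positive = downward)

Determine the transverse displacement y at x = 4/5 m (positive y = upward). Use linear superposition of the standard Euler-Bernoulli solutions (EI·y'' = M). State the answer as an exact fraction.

y(4/5) = -15961/175781250 m

Load 1 — applied couple M₀=17 kN·m at a=4/3 m (b=L-a=8/3):
  y_1 = (M₀x³/(6L)+C₁x)/EI  [x≤a] with C₁=M₀(3b²-L²)/(6L)=34/9 = (17·(4/5)³/(6·4)+(34/9)·(4/5))/200000 = 119/7031250 m
Load 2 — uniform load w=18 kN/m over full span:
  y_2 = -wx(L³-2Lx²+x³)/(24EI) = -18·(4/5)·(4³-2·4·(4/5)²+(4/5)³)/(24·200000) = -348/1953125 m
Load 3 — triangular load w₀=-15 kN/m (0→w₀ over full span):
  y_3 = -w₀x(7L⁴-10L²x²+3x⁴)/(360LEI) = -(-15)·(4/5)·(7·4⁴-10·4²·(4/5)²+3·(4/5)⁴)/(360·4·200000) = 688/9765625 m
Superposition: y = Σ y_i = -15961/175781250 m ≈ -0.000091 m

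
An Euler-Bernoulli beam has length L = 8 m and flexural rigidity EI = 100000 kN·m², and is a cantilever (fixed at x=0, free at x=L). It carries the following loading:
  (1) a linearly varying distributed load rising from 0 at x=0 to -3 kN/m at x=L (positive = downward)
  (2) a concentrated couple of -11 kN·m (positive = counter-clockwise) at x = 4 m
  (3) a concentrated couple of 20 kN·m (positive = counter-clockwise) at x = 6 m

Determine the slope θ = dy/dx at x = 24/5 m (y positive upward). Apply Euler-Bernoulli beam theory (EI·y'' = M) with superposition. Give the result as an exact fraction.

θ(24/5) = 35821/15625000 rad

Load 1 — triangular load w₀=-3 kN/m (0→w₀ over full span):
  θ_1 = (w₀Lx²/4-w₀L²x/3-w₀x⁴/(24L))/EI = ((-3)·8·(24/5)²/4-(-3)·8²·(24/5)/3-(-3)·(24/5)⁴/(24·8))/100000 = 3462/1953125 rad
Load 2 — applied couple M₀=-11 kN·m at a=4 m (b=L-a=4):
  θ_2 = M₀a/EI  [x>a] = (-11)·4/100000 = -11/25000 rad
Load 3 — applied couple M₀=20 kN·m at a=6 m (b=L-a=2):
  θ_3 = M₀x/EI  [x≤a] = 20·(24/5)/100000 = 3/3125 rad
Superposition: θ = Σ θ_i = 35821/15625000 rad ≈ 0.002293 rad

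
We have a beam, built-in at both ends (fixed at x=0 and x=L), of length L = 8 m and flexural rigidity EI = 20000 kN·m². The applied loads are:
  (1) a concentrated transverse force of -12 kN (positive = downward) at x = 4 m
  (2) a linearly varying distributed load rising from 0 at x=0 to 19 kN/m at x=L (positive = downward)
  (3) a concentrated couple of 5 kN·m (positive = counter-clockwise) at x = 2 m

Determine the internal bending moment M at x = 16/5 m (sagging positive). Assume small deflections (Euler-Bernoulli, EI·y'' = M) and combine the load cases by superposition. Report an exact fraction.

M(16/5) = 20887/2000 kN·m

Load 1 — point force P=-12 kN at a=4 m (b=L-a=4):
  M_1 = Pb²(3a+b)x/L³ - Pab²/L²  [x≤a] = (-12)·4²·(3·4+4)·(16/5)/8³ - (-12)·4·4²/8² = -36/5 kN·m
Load 2 — triangular load w₀=19 kN/m (0→w₀ over full span):
  M_2 = 3w₀Lx/20 - w₀L²/30 - w₀x³/(6L) = 3·19·8·(16/5)/20 - 19·8²/30 - 19·(16/5)³/(6·8) = 2432/125 kN·m
Load 3 — applied couple M₀=5 kN·m at a=2 m (b=L-a=6):
  M_3 = R_Ax - M_A - M₀  [x>a] with R_A=45/64, M_A=-15/16 = (45/64)·(16/5) - (-15/16) - 5 = -29/16 kN·m
Superposition: M = Σ M_i = 20887/2000 kN·m ≈ 10.443500 kN·m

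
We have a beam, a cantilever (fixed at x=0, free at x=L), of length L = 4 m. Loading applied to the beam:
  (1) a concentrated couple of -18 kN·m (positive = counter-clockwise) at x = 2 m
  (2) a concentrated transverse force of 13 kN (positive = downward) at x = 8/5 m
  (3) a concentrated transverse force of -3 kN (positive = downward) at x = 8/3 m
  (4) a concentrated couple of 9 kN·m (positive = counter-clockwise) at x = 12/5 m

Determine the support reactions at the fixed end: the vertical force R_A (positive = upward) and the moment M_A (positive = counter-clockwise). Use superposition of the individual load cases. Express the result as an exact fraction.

R_A = 10 kN, M_A = 109/5 kN·m

Load 1 — applied couple M₀=-18 kN·m at a=2 m (b=L-a=2):
  R_A = 0 kN
  M_A = -M₀ = -(-18) = 18 kN·m
Load 2 — point force P=13 kN at a=8/5 m (b=L-a=12/5):
  R_A = P = 13 kN
  M_A = Pa = 13·(8/5) = 104/5 kN·m
Load 3 — point force P=-3 kN at a=8/3 m (b=L-a=4/3):
  R_A = P = (-3) = -3 kN
  M_A = Pa = (-3)·(8/3) = -8 kN·m
Load 4 — applied couple M₀=9 kN·m at a=12/5 m (b=L-a=8/5):
  R_A = 0 kN
  M_A = -M₀ = -9 kN·m
Superposition: R_A = 10 kN, M_A = 109/5 kN·m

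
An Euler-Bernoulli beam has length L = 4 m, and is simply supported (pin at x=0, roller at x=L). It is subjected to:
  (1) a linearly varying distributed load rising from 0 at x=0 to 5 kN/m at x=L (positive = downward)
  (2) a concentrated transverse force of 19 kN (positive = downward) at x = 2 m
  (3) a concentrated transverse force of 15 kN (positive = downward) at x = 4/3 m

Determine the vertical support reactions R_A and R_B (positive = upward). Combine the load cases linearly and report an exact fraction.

Load 1 — triangular load w₀=5 kN/m (0→w₀ over full span):
  R_A = w₀L/6 = 5·4/6 = 10/3 kN
  R_B = w₀L/3 = 5·4/3 = 20/3 kN
Load 2 — point force P=19 kN at a=2 m (b=L-a=2):
  R_A = Pb/L = 19·2/4 = 19/2 kN
  R_B = Pa/L = 19·2/4 = 19/2 kN
Load 3 — point force P=15 kN at a=4/3 m (b=L-a=8/3):
  R_A = Pb/L = 15·(8/3)/4 = 10 kN
  R_B = Pa/L = 15·(4/3)/4 = 5 kN
Superposition: R_A = 137/6 kN, R_B = 127/6 kN

R_A = 137/6 kN, R_B = 127/6 kN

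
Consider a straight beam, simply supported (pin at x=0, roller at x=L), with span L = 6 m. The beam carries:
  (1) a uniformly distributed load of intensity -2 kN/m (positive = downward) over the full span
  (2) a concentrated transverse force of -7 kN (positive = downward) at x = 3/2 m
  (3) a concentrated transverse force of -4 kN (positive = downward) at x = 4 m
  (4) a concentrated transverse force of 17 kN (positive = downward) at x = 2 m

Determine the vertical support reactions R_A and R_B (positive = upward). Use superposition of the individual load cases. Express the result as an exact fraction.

Load 1 — uniform load w=-2 kN/m over full span:
  R_A = wL/2 = (-2)·6/2 = -6 kN
  R_B = wL/2 = (-2)·6/2 = -6 kN
Load 2 — point force P=-7 kN at a=3/2 m (b=L-a=9/2):
  R_A = Pb/L = (-7)·(9/2)/6 = -21/4 kN
  R_B = Pa/L = (-7)·(3/2)/6 = -7/4 kN
Load 3 — point force P=-4 kN at a=4 m (b=L-a=2):
  R_A = Pb/L = (-4)·2/6 = -4/3 kN
  R_B = Pa/L = (-4)·4/6 = -8/3 kN
Load 4 — point force P=17 kN at a=2 m (b=L-a=4):
  R_A = Pb/L = 17·4/6 = 34/3 kN
  R_B = Pa/L = 17·2/6 = 17/3 kN
Superposition: R_A = -5/4 kN, R_B = -19/4 kN

R_A = -5/4 kN, R_B = -19/4 kN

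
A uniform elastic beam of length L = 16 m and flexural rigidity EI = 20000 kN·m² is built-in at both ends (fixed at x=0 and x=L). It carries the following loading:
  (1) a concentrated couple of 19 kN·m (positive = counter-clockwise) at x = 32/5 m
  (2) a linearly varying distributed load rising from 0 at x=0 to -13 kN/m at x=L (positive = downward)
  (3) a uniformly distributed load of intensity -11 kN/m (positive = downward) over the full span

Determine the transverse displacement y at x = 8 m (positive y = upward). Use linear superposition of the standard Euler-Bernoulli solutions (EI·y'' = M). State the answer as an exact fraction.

Load 1 — applied couple M₀=19 kN·m at a=32/5 m (b=L-a=48/5):
  y_1 = (R_Ax³/6 - M_Ax²/2 - M₀(x-a)²/2)/EI  [x>a] with R_A=171/100, M_A=57/25 = ((171/100)·8³/6 - (57/25)·8²/2 - 19·(8-(32/5))²/2)/20000 = 38/15625 m
Load 2 — triangular load w₀=-13 kN/m (0→w₀ over full span):
  y_2 = -w₀x²(L-x)²(x+2L)/(120LEI) = -(-13)·8²·(16-8)²·(8+2·16)/(120·16·20000) = 104/1875 m
Load 3 — uniform load w=-11 kN/m over full span:
  y_3 = -wx²(L-x)²/(24EI) = -(-11)·8²·(16-8)²/(24·20000) = 176/1875 m
Superposition: y = Σ y_i = 7114/46875 m ≈ 0.151765 m

y(8) = 7114/46875 m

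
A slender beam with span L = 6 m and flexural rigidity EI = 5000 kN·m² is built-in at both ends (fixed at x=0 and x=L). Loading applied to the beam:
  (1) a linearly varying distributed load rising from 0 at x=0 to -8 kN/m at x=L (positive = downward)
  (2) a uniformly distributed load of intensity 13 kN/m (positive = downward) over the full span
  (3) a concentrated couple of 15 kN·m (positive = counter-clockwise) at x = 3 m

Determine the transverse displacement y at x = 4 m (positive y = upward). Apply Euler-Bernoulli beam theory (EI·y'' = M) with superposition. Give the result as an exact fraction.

Load 1 — triangular load w₀=-8 kN/m (0→w₀ over full span):
  y_1 = -w₀x²(L-x)²(x+2L)/(120LEI) = -(-8)·4²·(6-4)²·(4+2·6)/(120·6·5000) = 64/28125 m
Load 2 — uniform load w=13 kN/m over full span:
  y_2 = -wx²(L-x)²/(24EI) = -13·4²·(6-4)²/(24·5000) = -13/1875 m
Load 3 — applied couple M₀=15 kN·m at a=3 m (b=L-a=3):
  y_3 = (R_Ax³/6 - M_Ax²/2 - M₀(x-a)²/2)/EI  [x>a] with R_A=15/4, M_A=15/4 = ((15/4)·4³/6 - (15/4)·4²/2 - 15·(4-3)²/2)/5000 = 1/2000 m
Superposition: y = Σ y_i = -1871/450000 m ≈ -0.004158 m

y(4) = -1871/450000 m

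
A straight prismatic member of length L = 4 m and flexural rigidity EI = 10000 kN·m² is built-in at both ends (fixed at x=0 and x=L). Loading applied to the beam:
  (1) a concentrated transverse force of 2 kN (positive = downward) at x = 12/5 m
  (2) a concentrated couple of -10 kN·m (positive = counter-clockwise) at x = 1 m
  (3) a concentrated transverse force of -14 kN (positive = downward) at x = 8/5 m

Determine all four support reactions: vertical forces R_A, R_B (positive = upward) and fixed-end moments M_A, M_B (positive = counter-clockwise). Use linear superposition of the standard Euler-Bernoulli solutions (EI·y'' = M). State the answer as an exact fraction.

R_A = -22361/2000 kN, M_A = -5421/1000 kN·m, R_B = -1639/2000 kN, M_B = 1099/1000 kN·m

Load 1 — point force P=2 kN at a=12/5 m (b=L-a=8/5):
  R_A = Pb²(3a+b)/L³ = 2·(8/5)²·(3·(12/5)+(8/5))/4³ = 88/125 kN
  M_A = Pab²/L² = 2·(12/5)·(8/5)²/4² = 96/125 kN·m
  R_B = Pa²(a+3b)/L³ = 2·(12/5)²·((12/5)+3·(8/5))/4³ = 162/125 kN
  M_B = -Pa²b/L² = -2·(12/5)²·(8/5)/4² = -144/125 kN·m
Load 2 — applied couple M₀=-10 kN·m at a=1 m (b=L-a=3):
  R_A = 6M₀ab/L³ = 6·(-10)·1·3/4³ = -45/16 kN
  M_A = M₀b(2a-b)/L² = (-10)·3·(2·1-3)/4² = 15/8 kN·m
  R_B = -6M₀ab/L³ = -6·(-10)·1·3/4³ = 45/16 kN
  M_B = M₀a(2b-a)/L² = (-10)·1·(2·3-1)/4² = -25/8 kN·m
Load 3 — point force P=-14 kN at a=8/5 m (b=L-a=12/5):
  R_A = Pb²(3a+b)/L³ = (-14)·(12/5)²·(3·(8/5)+(12/5))/4³ = -1134/125 kN
  M_A = Pab²/L² = (-14)·(8/5)·(12/5)²/4² = -1008/125 kN·m
  R_B = Pa²(a+3b)/L³ = (-14)·(8/5)²·((8/5)+3·(12/5))/4³ = -616/125 kN
  M_B = -Pa²b/L² = -(-14)·(8/5)²·(12/5)/4² = 672/125 kN·m
Superposition: R_A = -22361/2000 kN, M_A = -5421/1000 kN·m, R_B = -1639/2000 kN, M_B = 1099/1000 kN·m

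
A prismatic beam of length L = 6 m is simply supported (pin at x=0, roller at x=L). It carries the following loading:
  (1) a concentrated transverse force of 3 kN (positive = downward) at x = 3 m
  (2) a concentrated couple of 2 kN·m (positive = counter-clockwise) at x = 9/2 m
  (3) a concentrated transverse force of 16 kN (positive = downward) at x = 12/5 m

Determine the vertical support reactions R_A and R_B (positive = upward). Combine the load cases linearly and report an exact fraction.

Load 1 — point force P=3 kN at a=3 m (b=L-a=3):
  R_A = Pb/L = 3·3/6 = 3/2 kN
  R_B = Pa/L = 3·3/6 = 3/2 kN
Load 2 — applied couple M₀=2 kN·m at a=9/2 m (b=L-a=3/2):
  R_A = M₀/L = 2/6 = 1/3 kN
  R_B = -M₀/L = -2/6 = -1/3 kN
Load 3 — point force P=16 kN at a=12/5 m (b=L-a=18/5):
  R_A = Pb/L = 16·(18/5)/6 = 48/5 kN
  R_B = Pa/L = 16·(12/5)/6 = 32/5 kN
Superposition: R_A = 343/30 kN, R_B = 227/30 kN

R_A = 343/30 kN, R_B = 227/30 kN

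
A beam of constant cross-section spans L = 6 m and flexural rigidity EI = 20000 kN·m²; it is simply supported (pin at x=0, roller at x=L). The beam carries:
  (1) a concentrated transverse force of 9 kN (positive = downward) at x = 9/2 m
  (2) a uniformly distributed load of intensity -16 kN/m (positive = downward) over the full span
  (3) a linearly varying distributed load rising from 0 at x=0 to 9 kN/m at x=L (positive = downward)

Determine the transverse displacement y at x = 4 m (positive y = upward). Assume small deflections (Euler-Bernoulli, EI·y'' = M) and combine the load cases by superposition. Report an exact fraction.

Load 1 — point force P=9 kN at a=9/2 m (b=L-a=3/2):
  y_1 = -Pbx(L²-b²-x²)/(6LEI)  [x≤a] = -9·(3/2)·4·(6²-(3/2)²-4²)/(6·6·20000) = -213/160000 m
Load 2 — uniform load w=-16 kN/m over full span:
  y_2 = -wx(L³-2Lx²+x³)/(24EI) = -(-16)·4·(6³-2·6·4²+4³)/(24·20000) = 22/1875 m
Load 3 — triangular load w₀=9 kN/m (0→w₀ over full span):
  y_3 = -w₀x(7L⁴-10L²x²+3x⁴)/(360LEI) = -9·4·(7·6⁴-10·6²·4²+3·4⁴)/(360·6·20000) = -17/5000 m
Superposition: y = Σ y_i = 3361/480000 m ≈ 0.007002 m

y(4) = 3361/480000 m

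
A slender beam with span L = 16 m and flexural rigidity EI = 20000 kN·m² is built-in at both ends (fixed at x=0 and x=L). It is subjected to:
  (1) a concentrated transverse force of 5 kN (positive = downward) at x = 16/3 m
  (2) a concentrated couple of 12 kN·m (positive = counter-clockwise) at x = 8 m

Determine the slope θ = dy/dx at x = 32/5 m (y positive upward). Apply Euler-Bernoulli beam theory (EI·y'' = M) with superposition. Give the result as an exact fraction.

θ(32/5) = 7/140625 rad

Load 1 — point force P=5 kN at a=16/3 m (b=L-a=32/3):
  θ_1 = Pa²(L-x)(2bL-(3b+a)(L-x))/(2L³EI)  [x>a] = 5·(16/3)²·(16-(32/5))·(2·(32/3)·16-(3·(32/3)+(16/3))·(16-(32/5)))/(2·16³·20000) = -4/28125 rad
Load 2 — applied couple M₀=12 kN·m at a=8 m (b=L-a=8):
  θ_2 = (R_Ax²/2 - M_Ax)/EI  [x≤a] with R_A=9/8, M_A=3 = ((9/8)·(32/5)²/2 - 3·(32/5))/20000 = 3/15625 rad
Superposition: θ = Σ θ_i = 7/140625 rad ≈ 0.000050 rad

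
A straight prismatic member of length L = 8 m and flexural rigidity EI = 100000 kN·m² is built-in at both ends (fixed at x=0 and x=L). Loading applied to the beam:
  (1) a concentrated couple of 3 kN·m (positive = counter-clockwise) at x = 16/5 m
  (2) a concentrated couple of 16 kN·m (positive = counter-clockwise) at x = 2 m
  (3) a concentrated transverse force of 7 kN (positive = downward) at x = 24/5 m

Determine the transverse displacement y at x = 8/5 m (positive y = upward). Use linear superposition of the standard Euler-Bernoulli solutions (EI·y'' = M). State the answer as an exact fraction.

y(8/5) = 124/146484375 m

Load 1 — applied couple M₀=3 kN·m at a=16/5 m (b=L-a=24/5):
  y_1 = (R_Ax³/6 - M_Ax²/2)/EI  [x≤a] with R_A=27/50, M_A=9/25 = ((27/50)·(8/5)³/6 - (9/25)·(8/5)²/2)/100000 = -9/9765625 m
Load 2 — applied couple M₀=16 kN·m at a=2 m (b=L-a=6):
  y_2 = (R_Ax³/6 - M_Ax²/2)/EI  [x≤a] with R_A=9/4, M_A=-3 = ((9/4)·(8/5)³/6 - (-3)·(8/5)²/2)/100000 = 21/390625 m
Load 3 — point force P=7 kN at a=24/5 m (b=L-a=16/5):
  y_3 = -Pb²x²(3aL-(3a+b)x)/(6L³EI)  [x≤a] = -7·(16/5)²·(8/5)²·(3·(24/5)·8-(3·(24/5)+(16/5))·(8/5))/(6·8³·100000) = -7616/146484375 m
Superposition: y = Σ y_i = 124/146484375 m ≈ 0.000001 m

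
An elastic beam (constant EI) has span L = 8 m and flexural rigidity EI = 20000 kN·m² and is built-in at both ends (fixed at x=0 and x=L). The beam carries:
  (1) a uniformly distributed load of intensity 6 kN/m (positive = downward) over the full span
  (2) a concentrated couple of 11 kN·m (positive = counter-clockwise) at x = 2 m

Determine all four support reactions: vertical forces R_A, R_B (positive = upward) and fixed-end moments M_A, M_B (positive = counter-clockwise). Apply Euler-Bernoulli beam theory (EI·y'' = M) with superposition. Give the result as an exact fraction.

Load 1 — uniform load w=6 kN/m over full span:
  R_A = wL/2 = 6·8/2 = 24 kN
  M_A = wL²/12 = 6·8²/12 = 32 kN·m
  R_B = wL/2 = 6·8/2 = 24 kN
  M_B = -wL²/12 = -6·8²/12 = -32 kN·m
Load 2 — applied couple M₀=11 kN·m at a=2 m (b=L-a=6):
  R_A = 6M₀ab/L³ = 6·11·2·6/8³ = 99/64 kN
  M_A = M₀b(2a-b)/L² = 11·6·(2·2-6)/8² = -33/16 kN·m
  R_B = -6M₀ab/L³ = -6·11·2·6/8³ = -99/64 kN
  M_B = M₀a(2b-a)/L² = 11·2·(2·6-2)/8² = 55/16 kN·m
Superposition: R_A = 1635/64 kN, M_A = 479/16 kN·m, R_B = 1437/64 kN, M_B = -457/16 kN·m

R_A = 1635/64 kN, M_A = 479/16 kN·m, R_B = 1437/64 kN, M_B = -457/16 kN·m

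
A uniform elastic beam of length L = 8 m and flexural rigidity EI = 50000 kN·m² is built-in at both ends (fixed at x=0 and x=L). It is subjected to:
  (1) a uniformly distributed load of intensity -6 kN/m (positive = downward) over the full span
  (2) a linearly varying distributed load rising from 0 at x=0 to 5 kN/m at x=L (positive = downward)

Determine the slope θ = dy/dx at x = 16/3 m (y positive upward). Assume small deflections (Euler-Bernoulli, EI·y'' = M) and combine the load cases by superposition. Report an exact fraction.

θ(16/3) = -176/759375 rad

Load 1 — uniform load w=-6 kN/m over full span:
  θ_1 = -wx(L-x)(L-2x)/(12EI) = -(-6)·(16/3)·(8-(16/3))·(8-2·(16/3))/(12·50000) = -32/84375 rad
Load 2 — triangular load w₀=5 kN/m (0→w₀ over full span):
  θ_2 = -w₀(2x(L-x)(L-2x)(x+2L)+x²(L-x)²)/(120LEI) = -5·(2·(16/3)·(8-(16/3))·(8-2·(16/3))·((16/3)+2·8)+(16/3)²·(8-(16/3))²)/(120·8·50000) = 112/759375 rad
Superposition: θ = Σ θ_i = -176/759375 rad ≈ -0.000232 rad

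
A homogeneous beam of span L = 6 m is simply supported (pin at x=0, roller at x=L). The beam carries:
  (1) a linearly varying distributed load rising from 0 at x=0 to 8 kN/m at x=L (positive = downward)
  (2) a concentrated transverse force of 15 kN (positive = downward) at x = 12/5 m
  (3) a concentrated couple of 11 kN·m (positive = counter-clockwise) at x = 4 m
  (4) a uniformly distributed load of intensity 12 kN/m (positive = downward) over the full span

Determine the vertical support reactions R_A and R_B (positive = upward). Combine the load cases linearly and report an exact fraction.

Load 1 — triangular load w₀=8 kN/m (0→w₀ over full span):
  R_A = w₀L/6 = 8·6/6 = 8 kN
  R_B = w₀L/3 = 8·6/3 = 16 kN
Load 2 — point force P=15 kN at a=12/5 m (b=L-a=18/5):
  R_A = Pb/L = 15·(18/5)/6 = 9 kN
  R_B = Pa/L = 15·(12/5)/6 = 6 kN
Load 3 — applied couple M₀=11 kN·m at a=4 m (b=L-a=2):
  R_A = M₀/L = 11/6 kN
  R_B = -M₀/L = -11/6 kN
Load 4 — uniform load w=12 kN/m over full span:
  R_A = wL/2 = 12·6/2 = 36 kN
  R_B = wL/2 = 12·6/2 = 36 kN
Superposition: R_A = 329/6 kN, R_B = 337/6 kN

R_A = 329/6 kN, R_B = 337/6 kN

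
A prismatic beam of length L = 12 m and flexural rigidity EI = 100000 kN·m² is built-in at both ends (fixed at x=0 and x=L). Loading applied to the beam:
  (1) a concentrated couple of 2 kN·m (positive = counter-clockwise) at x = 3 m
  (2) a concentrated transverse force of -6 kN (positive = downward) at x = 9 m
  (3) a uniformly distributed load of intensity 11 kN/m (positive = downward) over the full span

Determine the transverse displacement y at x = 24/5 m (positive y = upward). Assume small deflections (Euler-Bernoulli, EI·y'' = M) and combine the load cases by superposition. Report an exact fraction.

Load 1 — applied couple M₀=2 kN·m at a=3 m (b=L-a=9):
  y_1 = (R_Ax³/6 - M_Ax²/2 - M₀(x-a)²/2)/EI  [x>a] with R_A=3/16, M_A=-3/8 = ((3/16)·(24/5)³/6 - (-3/8)·(24/5)²/2 - 2·((24/5)-3)²/2)/100000 = 567/12500000 m
Load 2 — point force P=-6 kN at a=9 m (b=L-a=3):
  y_2 = -Pb²x²(3aL-(3a+b)x)/(6L³EI)  [x≤a] = -(-6)·3²·(24/5)²·(3·9·12-(3·9+3)·(24/5))/(6·12³·100000) = 27/125000 m
Load 3 — uniform load w=11 kN/m over full span:
  y_3 = -wx²(L-x)²/(24EI) = -11·(24/5)²·(12-(24/5))²/(24·100000) = -10692/1953125 m
Superposition: y = Σ y_i = -325809/62500000 m ≈ -0.005213 m

y(24/5) = -325809/62500000 m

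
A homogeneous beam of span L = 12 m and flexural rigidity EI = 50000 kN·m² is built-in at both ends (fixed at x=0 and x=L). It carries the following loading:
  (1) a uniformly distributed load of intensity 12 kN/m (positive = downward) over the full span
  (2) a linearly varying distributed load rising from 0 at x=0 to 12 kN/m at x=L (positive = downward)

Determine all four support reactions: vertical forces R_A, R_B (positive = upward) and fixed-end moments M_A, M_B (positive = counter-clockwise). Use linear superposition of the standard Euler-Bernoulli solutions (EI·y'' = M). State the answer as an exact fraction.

R_A = 468/5 kN, M_A = 1008/5 kN·m, R_B = 612/5 kN, M_B = -1152/5 kN·m

Load 1 — uniform load w=12 kN/m over full span:
  R_A = wL/2 = 12·12/2 = 72 kN
  M_A = wL²/12 = 12·12²/12 = 144 kN·m
  R_B = wL/2 = 12·12/2 = 72 kN
  M_B = -wL²/12 = -12·12²/12 = -144 kN·m
Load 2 — triangular load w₀=12 kN/m (0→w₀ over full span):
  R_A = 3w₀L/20 = 3·12·12/20 = 108/5 kN
  M_A = w₀L²/30 = 12·12²/30 = 288/5 kN·m
  R_B = 7w₀L/20 = 7·12·12/20 = 252/5 kN
  M_B = -w₀L²/20 = -12·12²/20 = -432/5 kN·m
Superposition: R_A = 468/5 kN, M_A = 1008/5 kN·m, R_B = 612/5 kN, M_B = -1152/5 kN·m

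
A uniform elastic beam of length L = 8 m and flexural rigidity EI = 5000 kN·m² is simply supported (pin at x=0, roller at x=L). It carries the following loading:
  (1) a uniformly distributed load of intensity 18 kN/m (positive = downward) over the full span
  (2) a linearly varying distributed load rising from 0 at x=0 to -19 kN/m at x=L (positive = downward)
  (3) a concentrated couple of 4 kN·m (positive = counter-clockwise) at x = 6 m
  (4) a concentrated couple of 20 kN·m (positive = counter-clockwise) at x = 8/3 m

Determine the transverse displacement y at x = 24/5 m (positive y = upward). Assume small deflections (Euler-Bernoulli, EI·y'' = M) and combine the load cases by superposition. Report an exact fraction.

y(24/5) = -6875561/87890625 m

Load 1 — uniform load w=18 kN/m over full span:
  y_1 = -wx(L³-2Lx²+x³)/(24EI) = -18·(24/5)·(8³-2·8·(24/5)²+(24/5)³)/(24·5000) = -71424/390625 m
Load 2 — triangular load w₀=-19 kN/m (0→w₀ over full span):
  y_2 = -w₀x(7L⁴-10L²x²+3x⁴)/(360LEI) = -(-19)·(24/5)·(7·8⁴-10·8²·(24/5)²+3·(24/5)⁴)/(360·8·5000) = 2879488/29296875 m
Load 3 — applied couple M₀=4 kN·m at a=6 m (b=L-a=2):
  y_3 = (M₀x³/(6L)+C₁x)/EI  [x≤a] with C₁=M₀(3b²-L²)/(6L)=-13/3 = (4·(24/5)³/(6·8)+(-13/3)·(24/5))/5000 = -181/78125 m
Load 4 — applied couple M₀=20 kN·m at a=8/3 m (b=L-a=16/3):
  y_4 = (M₀x³/(6L)-M₀(x-a)²/2+C₁x)/EI  [x>a] with C₁=M₀(3b²-L²)/(6L)=80/9 = (20·(24/5)³/(6·8)-20·((24/5)-(8/3))²/2+(80/9)·(24/5))/5000 = 1216/140625 m
Superposition: y = Σ y_i = -6875561/87890625 m ≈ -0.078229 m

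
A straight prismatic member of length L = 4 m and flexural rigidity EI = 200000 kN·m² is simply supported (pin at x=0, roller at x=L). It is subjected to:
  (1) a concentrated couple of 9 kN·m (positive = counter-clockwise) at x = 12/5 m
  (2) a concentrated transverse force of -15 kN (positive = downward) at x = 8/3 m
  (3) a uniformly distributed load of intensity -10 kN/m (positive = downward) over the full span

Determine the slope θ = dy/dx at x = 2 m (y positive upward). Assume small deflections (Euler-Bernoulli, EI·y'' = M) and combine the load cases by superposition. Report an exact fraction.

θ(2) = 4363/270000000 rad

Load 1 — applied couple M₀=9 kN·m at a=12/5 m (b=L-a=8/5):
  θ_1 = (M₀x²/(2L)+C₁)/EI  [x≤a] with C₁=M₀(3b²-L²)/(6L)=-78/25 = (9·2²/(2·4)+(-78/25))/200000 = 69/10000000 rad
Load 2 — point force P=-15 kN at a=8/3 m (b=L-a=4/3):
  θ_2 = -Pb(L²-b²-3x²)/(6LEI)  [x≤a] = -(-15)·(4/3)·(4²-(4/3)²-3·2²)/(6·4·200000) = 1/108000 rad
Load 3 — uniform load w=-10 kN/m over full span:
  θ_3 = -w(L³-6Lx²+4x³)/(24EI) = -(-10)·(4³-6·4·2²+4·2³)/(24·200000) = 0 rad
Superposition: θ = Σ θ_i = 4363/270000000 rad ≈ 0.000016 rad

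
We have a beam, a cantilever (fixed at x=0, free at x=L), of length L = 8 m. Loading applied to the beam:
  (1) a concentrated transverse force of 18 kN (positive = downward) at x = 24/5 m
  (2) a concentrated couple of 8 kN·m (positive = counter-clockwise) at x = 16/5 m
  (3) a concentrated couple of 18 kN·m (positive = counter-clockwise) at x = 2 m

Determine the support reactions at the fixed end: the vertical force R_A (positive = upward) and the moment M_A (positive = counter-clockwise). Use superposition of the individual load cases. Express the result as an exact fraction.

Load 1 — point force P=18 kN at a=24/5 m (b=L-a=16/5):
  R_A = P = 18 kN
  M_A = Pa = 18·(24/5) = 432/5 kN·m
Load 2 — applied couple M₀=8 kN·m at a=16/5 m (b=L-a=24/5):
  R_A = 0 kN
  M_A = -M₀ = -8 kN·m
Load 3 — applied couple M₀=18 kN·m at a=2 m (b=L-a=6):
  R_A = 0 kN
  M_A = -M₀ = -18 kN·m
Superposition: R_A = 18 kN, M_A = 302/5 kN·m

R_A = 18 kN, M_A = 302/5 kN·m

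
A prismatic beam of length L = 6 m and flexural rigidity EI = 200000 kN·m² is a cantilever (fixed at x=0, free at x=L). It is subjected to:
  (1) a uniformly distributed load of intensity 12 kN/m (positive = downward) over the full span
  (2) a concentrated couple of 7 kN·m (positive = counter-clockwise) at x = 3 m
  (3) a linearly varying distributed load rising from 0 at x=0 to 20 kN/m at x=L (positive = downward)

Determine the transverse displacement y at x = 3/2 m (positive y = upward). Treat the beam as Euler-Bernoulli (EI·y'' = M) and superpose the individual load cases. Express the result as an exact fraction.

y(3/2) = -55503/25600000 m

Load 1 — uniform load w=12 kN/m over full span:
  y_1 = -wx²(x²-4Lx+6L²)/(24EI) = -12·(3/2)²·((3/2)²-4·6·(3/2)+6·6²)/(24·200000) = -6561/6400000 m
Load 2 — applied couple M₀=7 kN·m at a=3 m (b=L-a=3):
  y_2 = M₀x²/(2EI)  [x≤a] = 7·(3/2)²/(2·200000) = 63/1600000 m
Load 3 — triangular load w₀=20 kN/m (0→w₀ over full span):
  y_3 = (w₀Lx³/12-w₀L²x²/6-w₀x⁵/(120L))/EI = (20·6·(3/2)³/12-20·6²·(3/2)²/6-20·(3/2)⁵/(120·6))/200000 = -30267/25600000 m
Superposition: y = Σ y_i = -55503/25600000 m ≈ -0.002168 m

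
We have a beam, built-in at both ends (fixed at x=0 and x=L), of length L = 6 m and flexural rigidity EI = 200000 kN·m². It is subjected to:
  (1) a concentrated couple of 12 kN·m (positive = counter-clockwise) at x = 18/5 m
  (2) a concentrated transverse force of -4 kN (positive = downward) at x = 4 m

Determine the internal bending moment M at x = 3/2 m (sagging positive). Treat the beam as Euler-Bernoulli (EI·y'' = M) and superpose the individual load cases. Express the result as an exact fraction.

M(3/2) = 158/225 kN·m

Load 1 — applied couple M₀=12 kN·m at a=18/5 m (b=L-a=12/5):
  M_1 = R_Ax - M_A  [x≤a] with R_A=72/25, M_A=96/25 = (72/25)·(3/2) - (96/25) = 12/25 kN·m
Load 2 — point force P=-4 kN at a=4 m (b=L-a=2):
  M_2 = Pb²(3a+b)x/L³ - Pab²/L²  [x≤a] = (-4)·2²·(3·4+2)·(3/2)/6³ - (-4)·4·2²/6² = 2/9 kN·m
Superposition: M = Σ M_i = 158/225 kN·m ≈ 0.702222 kN·m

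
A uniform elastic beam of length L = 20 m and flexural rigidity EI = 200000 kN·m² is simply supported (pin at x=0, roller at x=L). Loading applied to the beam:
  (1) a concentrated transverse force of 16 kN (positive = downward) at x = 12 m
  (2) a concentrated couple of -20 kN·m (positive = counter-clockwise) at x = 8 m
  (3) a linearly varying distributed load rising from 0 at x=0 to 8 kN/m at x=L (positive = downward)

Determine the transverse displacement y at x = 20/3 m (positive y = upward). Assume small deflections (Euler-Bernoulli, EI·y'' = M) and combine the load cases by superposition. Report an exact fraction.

Load 1 — point force P=16 kN at a=12 m (b=L-a=8):
  y_1 = -Pbx(L²-b²-x²)/(6LEI)  [x≤a] = -16·8·(20/3)·(20²-8²-(20/3)²)/(6·20·200000) = -2624/253125 m
Load 2 — applied couple M₀=-20 kN·m at a=8 m (b=L-a=12):
  y_2 = (M₀x³/(6L)+C₁x)/EI  [x≤a] with C₁=M₀(3b²-L²)/(6L)=-16/3 = ((-20)·(20/3)³/(6·20)+(-16/3)·(20/3))/200000 = -43/101250 m
Load 3 — triangular load w₀=8 kN/m (0→w₀ over full span):
  y_3 = -w₀x(7L⁴-10L²x²+3x⁴)/(360LEI) = -8·(20/3)·(7·20⁴-10·20²·(20/3)²+3·(20/3)⁴)/(360·20·200000) = -128/3645 m
Superposition: y = Σ y_i = -209167/4556250 m ≈ -0.045908 m

y(20/3) = -209167/4556250 m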